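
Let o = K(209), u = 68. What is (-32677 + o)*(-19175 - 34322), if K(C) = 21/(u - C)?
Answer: 82162083522/47 ≈ 1.7481e+9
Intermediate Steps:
K(C) = 21/(68 - C)
o = -7/47 (o = -21/(-68 + 209) = -21/141 = -21*1/141 = -7/47 ≈ -0.14894)
(-32677 + o)*(-19175 - 34322) = (-32677 - 7/47)*(-19175 - 34322) = -1535826/47*(-53497) = 82162083522/47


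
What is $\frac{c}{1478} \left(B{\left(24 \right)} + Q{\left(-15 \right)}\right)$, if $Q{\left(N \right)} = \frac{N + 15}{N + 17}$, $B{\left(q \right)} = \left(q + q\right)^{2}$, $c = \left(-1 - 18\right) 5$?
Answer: $- \frac{109440}{739} \approx -148.09$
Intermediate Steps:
$c = -95$ ($c = \left(-19\right) 5 = -95$)
$B{\left(q \right)} = 4 q^{2}$ ($B{\left(q \right)} = \left(2 q\right)^{2} = 4 q^{2}$)
$Q{\left(N \right)} = \frac{15 + N}{17 + N}$
$\frac{c}{1478} \left(B{\left(24 \right)} + Q{\left(-15 \right)}\right) = - \frac{95}{1478} \left(4 \cdot 24^{2} + \frac{15 - 15}{17 - 15}\right) = \left(-95\right) \frac{1}{1478} \left(4 \cdot 576 + \frac{1}{2} \cdot 0\right) = - \frac{95 \left(2304 + \frac{1}{2} \cdot 0\right)}{1478} = - \frac{95 \left(2304 + 0\right)}{1478} = \left(- \frac{95}{1478}\right) 2304 = - \frac{109440}{739}$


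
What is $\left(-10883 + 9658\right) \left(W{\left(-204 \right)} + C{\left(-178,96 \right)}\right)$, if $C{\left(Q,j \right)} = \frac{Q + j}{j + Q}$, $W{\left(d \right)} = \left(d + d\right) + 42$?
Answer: $447125$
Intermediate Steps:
$W{\left(d \right)} = 42 + 2 d$ ($W{\left(d \right)} = 2 d + 42 = 42 + 2 d$)
$C{\left(Q,j \right)} = 1$ ($C{\left(Q,j \right)} = \frac{Q + j}{Q + j} = 1$)
$\left(-10883 + 9658\right) \left(W{\left(-204 \right)} + C{\left(-178,96 \right)}\right) = \left(-10883 + 9658\right) \left(\left(42 + 2 \left(-204\right)\right) + 1\right) = - 1225 \left(\left(42 - 408\right) + 1\right) = - 1225 \left(-366 + 1\right) = \left(-1225\right) \left(-365\right) = 447125$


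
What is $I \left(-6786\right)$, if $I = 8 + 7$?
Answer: $-101790$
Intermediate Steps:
$I = 15$
$I \left(-6786\right) = 15 \left(-6786\right) = -101790$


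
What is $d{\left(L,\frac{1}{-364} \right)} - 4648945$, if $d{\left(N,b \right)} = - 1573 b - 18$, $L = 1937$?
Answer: $- \frac{130170843}{28} \approx -4.649 \cdot 10^{6}$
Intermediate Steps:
$d{\left(N,b \right)} = -18 - 1573 b$ ($d{\left(N,b \right)} = - 1573 b - 18 = -18 - 1573 b$)
$d{\left(L,\frac{1}{-364} \right)} - 4648945 = \left(-18 - \frac{1573}{-364}\right) - 4648945 = \left(-18 - - \frac{121}{28}\right) - 4648945 = \left(-18 + \frac{121}{28}\right) - 4648945 = - \frac{383}{28} - 4648945 = - \frac{130170843}{28}$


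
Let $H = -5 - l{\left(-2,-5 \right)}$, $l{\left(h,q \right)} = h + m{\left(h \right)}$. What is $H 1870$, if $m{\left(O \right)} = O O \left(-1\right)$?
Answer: $1870$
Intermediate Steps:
$m{\left(O \right)} = - O^{2}$ ($m{\left(O \right)} = O^{2} \left(-1\right) = - O^{2}$)
$l{\left(h,q \right)} = h - h^{2}$
$H = 1$ ($H = -5 - - 2 \left(1 - -2\right) = -5 - - 2 \left(1 + 2\right) = -5 - \left(-2\right) 3 = -5 - -6 = -5 + 6 = 1$)
$H 1870 = 1 \cdot 1870 = 1870$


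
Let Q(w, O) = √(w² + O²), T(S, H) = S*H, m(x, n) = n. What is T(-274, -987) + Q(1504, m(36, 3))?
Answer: 270438 + 5*√90481 ≈ 2.7194e+5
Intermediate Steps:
T(S, H) = H*S
Q(w, O) = √(O² + w²)
T(-274, -987) + Q(1504, m(36, 3)) = -987*(-274) + √(3² + 1504²) = 270438 + √(9 + 2262016) = 270438 + √2262025 = 270438 + 5*√90481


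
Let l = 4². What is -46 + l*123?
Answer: 1922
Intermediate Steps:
l = 16
-46 + l*123 = -46 + 16*123 = -46 + 1968 = 1922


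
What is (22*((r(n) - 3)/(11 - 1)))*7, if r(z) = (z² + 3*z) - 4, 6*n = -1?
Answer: -20713/180 ≈ -115.07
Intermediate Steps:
n = -⅙ (n = (⅙)*(-1) = -⅙ ≈ -0.16667)
r(z) = -4 + z² + 3*z
(22*((r(n) - 3)/(11 - 1)))*7 = (22*(((-4 + (-⅙)² + 3*(-⅙)) - 3)/(11 - 1)))*7 = (22*(((-4 + 1/36 - ½) - 3)/10))*7 = (22*((-161/36 - 3)*(⅒)))*7 = (22*(-269/36*⅒))*7 = (22*(-269/360))*7 = -2959/180*7 = -20713/180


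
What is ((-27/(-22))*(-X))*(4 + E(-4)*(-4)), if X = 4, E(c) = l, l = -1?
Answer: -432/11 ≈ -39.273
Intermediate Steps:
E(c) = -1
((-27/(-22))*(-X))*(4 + E(-4)*(-4)) = ((-27/(-22))*(-1*4))*(4 - 1*(-4)) = (-27*(-1/22)*(-4))*(4 + 4) = ((27/22)*(-4))*8 = -54/11*8 = -432/11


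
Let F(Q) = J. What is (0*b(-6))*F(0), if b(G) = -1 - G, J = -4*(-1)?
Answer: 0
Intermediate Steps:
J = 4
F(Q) = 4
(0*b(-6))*F(0) = (0*(-1 - 1*(-6)))*4 = (0*(-1 + 6))*4 = (0*5)*4 = 0*4 = 0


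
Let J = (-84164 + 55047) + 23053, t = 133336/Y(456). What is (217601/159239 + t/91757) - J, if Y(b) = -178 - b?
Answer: 28093431787763541/4631779856591 ≈ 6065.4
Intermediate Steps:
t = -66668/317 (t = 133336/(-178 - 1*456) = 133336/(-178 - 456) = 133336/(-634) = 133336*(-1/634) = -66668/317 ≈ -210.31)
J = -6064 (J = -29117 + 23053 = -6064)
(217601/159239 + t/91757) - J = (217601/159239 - 66668/317/91757) - 1*(-6064) = (217601*(1/159239) - 66668/317*1/91757) + 6064 = (217601/159239 - 66668/29086969) + 6064 = 6318737395717/4631779856591 + 6064 = 28093431787763541/4631779856591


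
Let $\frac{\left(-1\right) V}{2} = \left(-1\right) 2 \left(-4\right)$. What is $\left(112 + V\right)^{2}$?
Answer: $9216$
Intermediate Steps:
$V = -16$ ($V = - 2 \left(-1\right) 2 \left(-4\right) = - 2 \left(\left(-2\right) \left(-4\right)\right) = \left(-2\right) 8 = -16$)
$\left(112 + V\right)^{2} = \left(112 - 16\right)^{2} = 96^{2} = 9216$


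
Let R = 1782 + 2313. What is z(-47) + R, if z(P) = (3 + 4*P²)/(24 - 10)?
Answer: 66169/14 ≈ 4726.4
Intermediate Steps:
R = 4095
z(P) = 3/14 + 2*P²/7 (z(P) = (3 + 4*P²)/14 = (3 + 4*P²)*(1/14) = 3/14 + 2*P²/7)
z(-47) + R = (3/14 + (2/7)*(-47)²) + 4095 = (3/14 + (2/7)*2209) + 4095 = (3/14 + 4418/7) + 4095 = 8839/14 + 4095 = 66169/14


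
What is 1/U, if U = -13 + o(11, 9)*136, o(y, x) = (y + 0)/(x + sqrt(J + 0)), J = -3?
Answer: (-sqrt(3) + 9*I)/(13*sqrt(3) + 1379*I) ≈ 0.0065042 + 0.0013622*I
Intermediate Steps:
o(y, x) = y/(x + I*sqrt(3)) (o(y, x) = (y + 0)/(x + sqrt(-3 + 0)) = y/(x + sqrt(-3)) = y/(x + I*sqrt(3)))
U = -13 + 1496/(9 + I*sqrt(3)) (U = -13 + (11/(9 + I*sqrt(3)))*136 = -13 + 1496/(9 + I*sqrt(3)) ≈ 147.29 - 30.847*I)
1/U = 1/(1031/7 - 374*I*sqrt(3)/21)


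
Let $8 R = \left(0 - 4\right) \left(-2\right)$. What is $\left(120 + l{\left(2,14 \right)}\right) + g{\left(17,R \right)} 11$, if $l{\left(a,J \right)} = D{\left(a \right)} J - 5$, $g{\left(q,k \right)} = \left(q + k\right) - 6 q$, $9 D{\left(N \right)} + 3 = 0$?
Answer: $- \frac{2441}{3} \approx -813.67$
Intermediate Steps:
$D{\left(N \right)} = - \frac{1}{3}$ ($D{\left(N \right)} = - \frac{1}{3} + \frac{1}{9} \cdot 0 = - \frac{1}{3} + 0 = - \frac{1}{3}$)
$R = 1$ ($R = \frac{\left(0 - 4\right) \left(-2\right)}{8} = \frac{\left(-4\right) \left(-2\right)}{8} = \frac{1}{8} \cdot 8 = 1$)
$g{\left(q,k \right)} = k - 5 q$ ($g{\left(q,k \right)} = \left(k + q\right) - 6 q = k - 5 q$)
$l{\left(a,J \right)} = -5 - \frac{J}{3}$ ($l{\left(a,J \right)} = - \frac{J}{3} - 5 = -5 - \frac{J}{3}$)
$\left(120 + l{\left(2,14 \right)}\right) + g{\left(17,R \right)} 11 = \left(120 - \frac{29}{3}\right) + \left(1 - 85\right) 11 = \left(120 - \frac{29}{3}\right) - 924 = \frac{331}{3} - 924 = - \frac{2441}{3}$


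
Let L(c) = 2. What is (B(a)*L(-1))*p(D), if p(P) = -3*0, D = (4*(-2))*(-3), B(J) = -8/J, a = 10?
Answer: 0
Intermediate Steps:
D = 24 (D = -8*(-3) = 24)
p(P) = 0
(B(a)*L(-1))*p(D) = (-8/10*2)*0 = (-8*1/10*2)*0 = -4/5*2*0 = -8/5*0 = 0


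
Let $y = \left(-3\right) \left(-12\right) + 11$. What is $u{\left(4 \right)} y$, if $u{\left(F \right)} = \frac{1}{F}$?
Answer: $\frac{47}{4} \approx 11.75$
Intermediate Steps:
$y = 47$ ($y = 36 + 11 = 47$)
$u{\left(4 \right)} y = \frac{1}{4} \cdot 47 = \frac{47}{4}$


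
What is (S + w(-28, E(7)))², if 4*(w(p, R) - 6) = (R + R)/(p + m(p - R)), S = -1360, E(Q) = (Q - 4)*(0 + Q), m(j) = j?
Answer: 887503681/484 ≈ 1.8337e+6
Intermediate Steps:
E(Q) = Q*(-4 + Q) (E(Q) = (-4 + Q)*Q = Q*(-4 + Q))
w(p, R) = 6 + R/(2*(-R + 2*p)) (w(p, R) = 6 + ((R + R)/(p + (p - R)))/4 = 6 + ((2*R)/(-R + 2*p))/4 = 6 + (2*R/(-R + 2*p))/4 = 6 + R/(2*(-R + 2*p)))
(S + w(-28, E(7)))² = (-1360 + (-77*(-4 + 7) + 24*(-28))/(2*(-7*(-4 + 7) + 2*(-28))))² = (-1360 + (-77*3 - 672)/(2*(-7*3 - 56)))² = (-1360 + (-11*21 - 672)/(2*(-1*21 - 56)))² = (-1360 + (-231 - 672)/(2*(-21 - 56)))² = (-1360 + (½)*(-903)/(-77))² = (-1360 + (½)*(-1/77)*(-903))² = (-1360 + 129/22)² = (-29791/22)² = 887503681/484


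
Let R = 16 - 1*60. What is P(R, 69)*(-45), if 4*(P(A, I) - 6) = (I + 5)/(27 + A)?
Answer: -7515/34 ≈ -221.03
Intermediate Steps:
R = -44 (R = 16 - 60 = -44)
P(A, I) = 6 + (5 + I)/(4*(27 + A)) (P(A, I) = 6 + ((I + 5)/(27 + A))/4 = 6 + ((5 + I)/(27 + A))/4 = 6 + (5 + I)/(4*(27 + A)))
P(R, 69)*(-45) = ((653 + 69 + 24*(-44))/(4*(27 - 44)))*(-45) = ((¼)*(653 + 69 - 1056)/(-17))*(-45) = ((¼)*(-1/17)*(-334))*(-45) = (167/34)*(-45) = -7515/34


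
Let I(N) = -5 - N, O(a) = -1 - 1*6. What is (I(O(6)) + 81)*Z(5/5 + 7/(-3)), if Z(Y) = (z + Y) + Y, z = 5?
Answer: 581/3 ≈ 193.67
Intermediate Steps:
O(a) = -7 (O(a) = -1 - 6 = -7)
Z(Y) = 5 + 2*Y (Z(Y) = (5 + Y) + Y = 5 + 2*Y)
(I(O(6)) + 81)*Z(5/5 + 7/(-3)) = ((-5 - 1*(-7)) + 81)*(5 + 2*(5/5 + 7/(-3))) = ((-5 + 7) + 81)*(5 + 2*(5*(⅕) + 7*(-⅓))) = (2 + 81)*(5 + 2*(1 - 7/3)) = 83*(5 + 2*(-4/3)) = 83*(5 - 8/3) = 83*(7/3) = 581/3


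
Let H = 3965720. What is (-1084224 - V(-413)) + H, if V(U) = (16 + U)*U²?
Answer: 70597389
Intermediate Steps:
V(U) = U²*(16 + U)
(-1084224 - V(-413)) + H = (-1084224 - (-413)²*(16 - 413)) + 3965720 = (-1084224 - 170569*(-397)) + 3965720 = (-1084224 - 1*(-67715893)) + 3965720 = (-1084224 + 67715893) + 3965720 = 66631669 + 3965720 = 70597389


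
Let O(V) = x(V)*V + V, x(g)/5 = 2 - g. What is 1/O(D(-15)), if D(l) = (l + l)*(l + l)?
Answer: -1/4040100 ≈ -2.4752e-7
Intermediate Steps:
x(g) = 10 - 5*g (x(g) = 5*(2 - g) = 10 - 5*g)
D(l) = 4*l**2 (D(l) = (2*l)*(2*l) = 4*l**2)
O(V) = V + V*(10 - 5*V) (O(V) = (10 - 5*V)*V + V = V*(10 - 5*V) + V = V + V*(10 - 5*V))
1/O(D(-15)) = 1/((4*(-15)**2)*(11 - 20*(-15)**2)) = 1/((4*225)*(11 - 20*225)) = 1/(900*(11 - 5*900)) = 1/(900*(11 - 4500)) = 1/(900*(-4489)) = 1/(-4040100) = -1/4040100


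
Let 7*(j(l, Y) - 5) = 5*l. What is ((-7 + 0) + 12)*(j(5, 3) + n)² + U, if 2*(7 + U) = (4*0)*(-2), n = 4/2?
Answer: 27037/49 ≈ 551.78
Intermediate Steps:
n = 2 (n = 4*(½) = 2)
j(l, Y) = 5 + 5*l/7 (j(l, Y) = 5 + (5*l)/7 = 5 + 5*l/7)
U = -7 (U = -7 + ((4*0)*(-2))/2 = -7 + (0*(-2))/2 = -7 + (½)*0 = -7 + 0 = -7)
((-7 + 0) + 12)*(j(5, 3) + n)² + U = ((-7 + 0) + 12)*((5 + (5/7)*5) + 2)² - 7 = (-7 + 12)*((5 + 25/7) + 2)² - 7 = 5*(60/7 + 2)² - 7 = 5*(74/7)² - 7 = 5*(5476/49) - 7 = 27380/49 - 7 = 27037/49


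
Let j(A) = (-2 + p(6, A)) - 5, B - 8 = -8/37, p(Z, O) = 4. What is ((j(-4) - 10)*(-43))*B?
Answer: 160992/37 ≈ 4351.1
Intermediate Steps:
B = 288/37 (B = 8 - 8/37 = 288/37 ≈ 7.7838)
j(A) = -3 (j(A) = (-2 + 4) - 5 = 2 - 5 = -3)
((j(-4) - 10)*(-43))*B = ((-3 - 10)*(-43))*(288/37) = -13*(-43)*(288/37) = 559*(288/37) = 160992/37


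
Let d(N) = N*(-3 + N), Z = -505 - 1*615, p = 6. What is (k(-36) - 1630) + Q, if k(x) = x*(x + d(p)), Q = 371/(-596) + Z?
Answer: -1253163/596 ≈ -2102.6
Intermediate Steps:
Z = -1120 (Z = -505 - 615 = -1120)
Q = -667891/596 (Q = 371/(-596) - 1120 = 371*(-1/596) - 1120 = -371/596 - 1120 = -667891/596 ≈ -1120.6)
k(x) = x*(18 + x) (k(x) = x*(x + 6*(-3 + 6)) = x*(x + 6*3) = x*(x + 18) = x*(18 + x))
(k(-36) - 1630) + Q = (-36*(18 - 36) - 1630) - 667891/596 = (-36*(-18) - 1630) - 667891/596 = (648 - 1630) - 667891/596 = -982 - 667891/596 = -1253163/596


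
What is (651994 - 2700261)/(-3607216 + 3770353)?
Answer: -157559/12549 ≈ -12.555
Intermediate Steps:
(651994 - 2700261)/(-3607216 + 3770353) = -2048267/163137 = -2048267*1/163137 = -157559/12549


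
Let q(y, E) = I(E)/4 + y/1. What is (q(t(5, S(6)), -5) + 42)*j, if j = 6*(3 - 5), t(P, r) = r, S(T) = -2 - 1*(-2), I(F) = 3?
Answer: -513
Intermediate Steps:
S(T) = 0 (S(T) = -2 + 2 = 0)
j = -12 (j = 6*(-2) = -12)
q(y, E) = ¾ + y (q(y, E) = 3/4 + y/1 = 3*(¼) + y*1 = ¾ + y)
(q(t(5, S(6)), -5) + 42)*j = ((¾ + 0) + 42)*(-12) = (¾ + 42)*(-12) = (171/4)*(-12) = -513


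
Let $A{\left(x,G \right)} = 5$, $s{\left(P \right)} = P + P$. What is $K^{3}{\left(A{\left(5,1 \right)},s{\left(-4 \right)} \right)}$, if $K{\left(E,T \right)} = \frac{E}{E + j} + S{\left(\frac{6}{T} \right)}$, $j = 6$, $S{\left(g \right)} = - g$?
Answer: $\frac{148877}{85184} \approx 1.7477$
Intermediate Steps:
$s{\left(P \right)} = 2 P$
$K{\left(E,T \right)} = - \frac{6}{T} + \frac{E}{6 + E}$ ($K{\left(E,T \right)} = \frac{E}{E + 6} - \frac{6}{T} = \frac{E}{6 + E} - \frac{6}{T} = - \frac{6}{T} + \frac{E}{6 + E}$)
$K^{3}{\left(A{\left(5,1 \right)},s{\left(-4 \right)} \right)} = \left(\frac{-36 - 30 + 5 \cdot 2 \left(-4\right)}{2 \left(-4\right) \left(6 + 5\right)}\right)^{3} = \left(\frac{-36 - 30 + 5 \left(-8\right)}{\left(-8\right) 11}\right)^{3} = \left(\left(- \frac{1}{8}\right) \frac{1}{11} \left(-36 - 30 - 40\right)\right)^{3} = \left(\left(- \frac{1}{8}\right) \frac{1}{11} \left(-106\right)\right)^{3} = \left(\frac{53}{44}\right)^{3} = \frac{148877}{85184}$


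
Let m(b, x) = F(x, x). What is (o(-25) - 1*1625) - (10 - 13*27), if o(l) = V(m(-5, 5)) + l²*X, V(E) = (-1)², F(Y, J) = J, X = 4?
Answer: 1217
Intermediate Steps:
m(b, x) = x
V(E) = 1
o(l) = 1 + 4*l² (o(l) = 1 + l²*4 = 1 + 4*l²)
(o(-25) - 1*1625) - (10 - 13*27) = ((1 + 4*(-25)²) - 1*1625) - (10 - 13*27) = ((1 + 4*625) - 1625) - (10 - 351) = ((1 + 2500) - 1625) - 1*(-341) = (2501 - 1625) + 341 = 876 + 341 = 1217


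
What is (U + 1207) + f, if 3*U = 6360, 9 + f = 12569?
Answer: 15887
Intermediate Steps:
f = 12560 (f = -9 + 12569 = 12560)
U = 2120 (U = (⅓)*6360 = 2120)
(U + 1207) + f = (2120 + 1207) + 12560 = 3327 + 12560 = 15887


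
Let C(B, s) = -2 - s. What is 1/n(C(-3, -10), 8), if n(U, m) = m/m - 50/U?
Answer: -4/21 ≈ -0.19048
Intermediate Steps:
n(U, m) = 1 - 50/U
1/n(C(-3, -10), 8) = 1/((-50 + (-2 - 1*(-10)))/(-2 - 1*(-10))) = 1/((-50 + (-2 + 10))/(-2 + 10)) = 1/((-50 + 8)/8) = 1/((⅛)*(-42)) = 1/(-21/4) = -4/21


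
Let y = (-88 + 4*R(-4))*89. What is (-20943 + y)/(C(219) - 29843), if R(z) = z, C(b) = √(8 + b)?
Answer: 901228757/890604422 + 30199*√227/890604422 ≈ 1.0124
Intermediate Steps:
y = -9256 (y = (-88 + 4*(-4))*89 = (-88 - 16)*89 = -104*89 = -9256)
(-20943 + y)/(C(219) - 29843) = (-20943 - 9256)/(√(8 + 219) - 29843) = -30199/(√227 - 29843) = -30199/(-29843 + √227)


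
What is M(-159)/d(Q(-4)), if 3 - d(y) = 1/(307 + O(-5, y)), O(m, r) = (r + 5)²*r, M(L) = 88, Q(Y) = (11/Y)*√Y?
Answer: 14404104/490249 - 162624*I/490249 ≈ 29.381 - 0.33172*I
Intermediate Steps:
Q(Y) = 11/√Y
O(m, r) = r*(5 + r)² (O(m, r) = (5 + r)²*r = r*(5 + r)²)
d(y) = 3 - 1/(307 + y*(5 + y)²)
M(-159)/d(Q(-4)) = 88/(((920 + 3*(11/√(-4))*(5 + 11/√(-4))²)/(307 + (11/√(-4))*(5 + 11/√(-4))²))) = 88/(((920 + 3*(11*(-I/2))*(5 + 11*(-I/2))²)/(307 + (11*(-I/2))*(5 + 11*(-I/2))²))) = 88/(((920 + 3*(-11*I/2)*(5 - 11*I/2)²)/(307 + (-11*I/2)*(5 - 11*I/2)²))) = 88/(((920 - 33*I*(5 - 11*I/2)²/2)/(307 - 11*I*(5 - 11*I/2)²/2))) = 88*((307 - 11*I*(5 - 11*I/2)²/2)/(920 - 33*I*(5 - 11*I/2)²/2)) = 88*(307 - 11*I*(5 - 11*I/2)²/2)/(920 - 33*I*(5 - 11*I/2)²/2)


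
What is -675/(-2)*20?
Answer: 6750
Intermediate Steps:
-675/(-2)*20 = -675*(-1)/2*20 = -15*(-45/2)*20 = (675/2)*20 = 6750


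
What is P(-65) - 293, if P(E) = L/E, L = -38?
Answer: -19007/65 ≈ -292.42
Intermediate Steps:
P(E) = -38/E
P(-65) - 293 = -38/(-65) - 293 = -38*(-1/65) - 293 = 38/65 - 293 = -19007/65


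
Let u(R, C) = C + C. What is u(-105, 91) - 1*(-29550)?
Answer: 29732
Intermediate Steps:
u(R, C) = 2*C
u(-105, 91) - 1*(-29550) = 2*91 - 1*(-29550) = 182 + 29550 = 29732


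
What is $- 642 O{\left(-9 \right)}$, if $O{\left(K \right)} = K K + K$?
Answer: $-46224$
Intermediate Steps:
$O{\left(K \right)} = K + K^{2}$ ($O{\left(K \right)} = K^{2} + K = K + K^{2}$)
$- 642 O{\left(-9 \right)} = - 642 \left(- 9 \left(1 - 9\right)\right) = - 642 \left(\left(-9\right) \left(-8\right)\right) = \left(-642\right) 72 = -46224$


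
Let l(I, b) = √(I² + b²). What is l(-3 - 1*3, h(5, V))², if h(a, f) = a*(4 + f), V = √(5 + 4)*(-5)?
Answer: 3061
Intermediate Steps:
V = -15 (V = √9*(-5) = 3*(-5) = -15)
l(-3 - 1*3, h(5, V))² = (√((-3 - 1*3)² + (5*(4 - 15))²))² = (√((-3 - 3)² + (5*(-11))²))² = (√((-6)² + (-55)²))² = (√(36 + 3025))² = (√3061)² = 3061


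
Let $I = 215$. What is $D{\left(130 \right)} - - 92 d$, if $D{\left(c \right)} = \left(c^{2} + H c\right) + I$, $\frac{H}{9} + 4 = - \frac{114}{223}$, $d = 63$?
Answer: $\frac{3932133}{223} \approx 17633.0$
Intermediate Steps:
$H = - \frac{9054}{223}$ ($H = -36 + 9 \left(- \frac{114}{223}\right) = -36 - \frac{1026}{223} = - \frac{9054}{223} \approx -40.601$)
$D{\left(c \right)} = 215 + c^{2} - \frac{9054 c}{223}$ ($D{\left(c \right)} = \left(c^{2} - \frac{9054 c}{223}\right) + 215 = 215 + c^{2} - \frac{9054 c}{223}$)
$D{\left(130 \right)} - - 92 d = \left(215 + 130^{2} - \frac{1177020}{223}\right) - \left(-92\right) 63 = \left(215 + 16900 - \frac{1177020}{223}\right) - -5796 = \frac{2639625}{223} + 5796 = \frac{3932133}{223}$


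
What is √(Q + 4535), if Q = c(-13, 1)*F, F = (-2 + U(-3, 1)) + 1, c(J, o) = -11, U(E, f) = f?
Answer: √4535 ≈ 67.342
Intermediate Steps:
F = 0 (F = (-2 + 1) + 1 = -1 + 1 = 0)
Q = 0 (Q = -11*0 = 0)
√(Q + 4535) = √(0 + 4535) = √4535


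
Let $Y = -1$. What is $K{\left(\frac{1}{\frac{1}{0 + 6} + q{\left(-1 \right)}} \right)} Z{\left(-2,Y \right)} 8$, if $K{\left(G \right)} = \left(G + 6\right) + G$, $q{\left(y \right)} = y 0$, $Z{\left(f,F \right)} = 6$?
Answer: $864$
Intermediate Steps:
$q{\left(y \right)} = 0$
$K{\left(G \right)} = 6 + 2 G$ ($K{\left(G \right)} = \left(6 + G\right) + G = 6 + 2 G$)
$K{\left(\frac{1}{\frac{1}{0 + 6} + q{\left(-1 \right)}} \right)} Z{\left(-2,Y \right)} 8 = \left(6 + \frac{2}{\frac{1}{0 + 6} + 0}\right) 6 \cdot 8 = \left(6 + \frac{2}{\frac{1}{6} + 0}\right) 6 \cdot 8 = \left(6 + 2 \frac{1}{\frac{1}{6}}\right) 6 \cdot 8 = \left(6 + 2 \cdot 6\right) 6 \cdot 8 = \left(6 + 12\right) 6 \cdot 8 = 18 \cdot 6 \cdot 8 = 108 \cdot 8 = 864$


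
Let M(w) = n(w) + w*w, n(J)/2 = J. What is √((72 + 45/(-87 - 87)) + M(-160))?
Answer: √85283258/58 ≈ 159.22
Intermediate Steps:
n(J) = 2*J
M(w) = w² + 2*w (M(w) = 2*w + w*w = 2*w + w² = w² + 2*w)
√((72 + 45/(-87 - 87)) + M(-160)) = √((72 + 45/(-87 - 87)) - 160*(2 - 160)) = √((72 + 45/(-174)) - 160*(-158)) = √((72 + 45*(-1/174)) + 25280) = √((72 - 15/58) + 25280) = √(4161/58 + 25280) = √(1470401/58) = √85283258/58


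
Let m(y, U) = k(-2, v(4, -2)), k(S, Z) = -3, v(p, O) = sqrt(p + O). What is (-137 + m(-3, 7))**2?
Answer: 19600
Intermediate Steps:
v(p, O) = sqrt(O + p)
m(y, U) = -3
(-137 + m(-3, 7))**2 = (-137 - 3)**2 = (-140)**2 = 19600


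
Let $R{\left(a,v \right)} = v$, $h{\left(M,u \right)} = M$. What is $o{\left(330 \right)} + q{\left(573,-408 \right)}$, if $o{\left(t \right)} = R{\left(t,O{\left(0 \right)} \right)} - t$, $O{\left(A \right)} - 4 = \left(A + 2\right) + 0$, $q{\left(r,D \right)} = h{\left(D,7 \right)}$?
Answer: $-732$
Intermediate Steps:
$q{\left(r,D \right)} = D$
$O{\left(A \right)} = 6 + A$ ($O{\left(A \right)} = 4 + \left(\left(A + 2\right) + 0\right) = 4 + \left(\left(2 + A\right) + 0\right) = 4 + \left(2 + A\right) = 6 + A$)
$o{\left(t \right)} = 6 - t$ ($o{\left(t \right)} = \left(6 + 0\right) - t = 6 - t$)
$o{\left(330 \right)} + q{\left(573,-408 \right)} = \left(6 - 330\right) - 408 = -324 - 408 = -732$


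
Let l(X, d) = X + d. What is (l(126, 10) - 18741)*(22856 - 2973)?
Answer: -369923215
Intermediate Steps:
(l(126, 10) - 18741)*(22856 - 2973) = ((126 + 10) - 18741)*(22856 - 2973) = (136 - 18741)*19883 = -18605*19883 = -369923215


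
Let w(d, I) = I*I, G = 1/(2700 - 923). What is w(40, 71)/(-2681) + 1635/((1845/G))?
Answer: -1101524182/585988851 ≈ -1.8798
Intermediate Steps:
G = 1/1777 ≈ 0.00056275
w(d, I) = I²
w(40, 71)/(-2681) + 1635/((1845/G)) = 71²/(-2681) + 1635/((1845/(1/1777))) = 5041*(-1/2681) + 1635/((1845*1777)) = -5041/2681 + 1635/3278565 = -5041/2681 + 1635*(1/3278565) = -5041/2681 + 109/218571 = -1101524182/585988851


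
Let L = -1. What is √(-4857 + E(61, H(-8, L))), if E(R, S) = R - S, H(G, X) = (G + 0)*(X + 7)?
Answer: 2*I*√1187 ≈ 68.906*I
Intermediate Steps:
H(G, X) = G*(7 + X)
√(-4857 + E(61, H(-8, L))) = √(-4857 + (61 - (-8)*(7 - 1))) = √(-4857 + (61 - (-8)*6)) = √(-4857 + (61 - 1*(-48))) = √(-4857 + (61 + 48)) = √(-4857 + 109) = √(-4748) = 2*I*√1187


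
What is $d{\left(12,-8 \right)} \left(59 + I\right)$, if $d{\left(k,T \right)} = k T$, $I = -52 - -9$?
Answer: $-1536$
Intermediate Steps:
$I = -43$ ($I = -52 + 9 = -43$)
$d{\left(k,T \right)} = T k$
$d{\left(12,-8 \right)} \left(59 + I\right) = \left(-8\right) 12 \left(59 - 43\right) = \left(-96\right) 16 = -1536$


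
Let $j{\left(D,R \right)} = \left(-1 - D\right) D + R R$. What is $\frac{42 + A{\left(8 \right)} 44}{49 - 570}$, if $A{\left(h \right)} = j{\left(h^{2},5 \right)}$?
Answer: $\frac{181898}{521} \approx 349.13$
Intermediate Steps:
$j{\left(D,R \right)} = R^{2} + D \left(-1 - D\right)$ ($j{\left(D,R \right)} = D \left(-1 - D\right) + R^{2} = R^{2} + D \left(-1 - D\right)$)
$A{\left(h \right)} = 25 - h^{2} - h^{4}$ ($A{\left(h \right)} = 5^{2} - h^{2} - \left(h^{2}\right)^{2} = 25 - h^{2} - h^{4}$)
$\frac{42 + A{\left(8 \right)} 44}{49 - 570} = \frac{42 + \left(25 - 8^{2} - 8^{4}\right) 44}{49 - 570} = \frac{42 + \left(25 - 64 - 4096\right) 44}{49 - 570} = \frac{42 + \left(25 - 64 - 4096\right) 44}{-521} = \left(42 - 181940\right) \left(- \frac{1}{521}\right) = \left(-181898\right) \left(- \frac{1}{521}\right) = \frac{181898}{521}$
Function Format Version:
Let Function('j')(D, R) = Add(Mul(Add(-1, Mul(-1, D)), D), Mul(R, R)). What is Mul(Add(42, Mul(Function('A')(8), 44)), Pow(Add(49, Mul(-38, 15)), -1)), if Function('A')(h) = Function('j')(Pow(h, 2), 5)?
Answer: Rational(181898, 521) ≈ 349.13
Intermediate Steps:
Function('j')(D, R) = Add(Pow(R, 2), Mul(D, Add(-1, Mul(-1, D)))) (Function('j')(D, R) = Add(Mul(D, Add(-1, Mul(-1, D))), Pow(R, 2)) = Add(Pow(R, 2), Mul(D, Add(-1, Mul(-1, D)))))
Function('A')(h) = Add(25, Mul(-1, Pow(h, 2)), Mul(-1, Pow(h, 4))) (Function('A')(h) = Add(Pow(5, 2), Mul(-1, Pow(h, 2)), Mul(-1, Pow(Pow(h, 2), 2))) = Add(25, Mul(-1, Pow(h, 2)), Mul(-1, Pow(h, 4))))
Mul(Add(42, Mul(Function('A')(8), 44)), Pow(Add(49, Mul(-38, 15)), -1)) = Mul(Add(42, Mul(Add(25, Mul(-1, Pow(8, 2)), Mul(-1, Pow(8, 4))), 44)), Pow(Add(49, Mul(-38, 15)), -1)) = Mul(Add(42, Mul(Add(25, Mul(-1, 64), Mul(-1, 4096)), 44)), Pow(Add(49, -570), -1)) = Mul(Add(42, Mul(Add(25, -64, -4096), 44)), Pow(-521, -1)) = Mul(Add(42, Mul(-4135, 44)), Rational(-1, 521)) = Mul(Add(42, -181940), Rational(-1, 521)) = Mul(-181898, Rational(-1, 521)) = Rational(181898, 521)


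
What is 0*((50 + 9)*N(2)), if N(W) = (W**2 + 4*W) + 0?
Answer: 0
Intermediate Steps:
N(W) = W**2 + 4*W
0*((50 + 9)*N(2)) = 0*((50 + 9)*(2*(4 + 2))) = 0*(59*(2*6)) = 0*(59*12) = 0*708 = 0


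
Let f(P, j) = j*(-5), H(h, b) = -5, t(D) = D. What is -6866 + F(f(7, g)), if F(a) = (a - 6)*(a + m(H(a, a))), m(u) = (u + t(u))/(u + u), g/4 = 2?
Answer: -5072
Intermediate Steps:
g = 8 (g = 4*2 = 8)
f(P, j) = -5*j
m(u) = 1 (m(u) = (u + u)/(u + u) = (2*u)/((2*u)) = (2*u)*(1/(2*u)) = 1)
F(a) = (1 + a)*(-6 + a) (F(a) = (a - 6)*(a + 1) = (-6 + a)*(1 + a) = (1 + a)*(-6 + a))
-6866 + F(f(7, g)) = -6866 + (-6 + (-5*8)² - (-25)*8) = -6866 + (-6 + (-40)² - 5*(-40)) = -6866 + (-6 + 1600 + 200) = -6866 + 1794 = -5072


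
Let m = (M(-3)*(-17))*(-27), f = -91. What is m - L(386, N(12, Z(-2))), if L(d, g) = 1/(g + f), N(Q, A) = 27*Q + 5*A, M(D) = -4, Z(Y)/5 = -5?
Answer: -198289/108 ≈ -1836.0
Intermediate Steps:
Z(Y) = -25 (Z(Y) = 5*(-5) = -25)
N(Q, A) = 5*A + 27*Q
L(d, g) = 1/(-91 + g) (L(d, g) = 1/(g - 91) = 1/(-91 + g))
m = -1836 (m = -4*(-17)*(-27) = 68*(-27) = -1836)
m - L(386, N(12, Z(-2))) = -1836 - 1/(-91 + (5*(-25) + 27*12)) = -1836 - 1/(-91 + (-125 + 324)) = -1836 - 1/(-91 + 199) = -1836 - 1/108 = -198289/108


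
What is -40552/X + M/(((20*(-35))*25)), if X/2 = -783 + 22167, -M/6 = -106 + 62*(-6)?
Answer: -26009957/23388750 ≈ -1.1121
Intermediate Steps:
M = 2868 (M = -6*(-106 + 62*(-6)) = -6*(-106 - 372) = -6*(-478) = 2868)
X = 42768 (X = 2*(-783 + 22167) = 2*21384 = 42768)
-40552/X + M/(((20*(-35))*25)) = -40552/42768 + 2868/(((20*(-35))*25)) = -40552*1/42768 + 2868/((-700*25)) = -5069/5346 + 2868/(-17500) = -5069/5346 + 2868*(-1/17500) = -5069/5346 - 717/4375 = -26009957/23388750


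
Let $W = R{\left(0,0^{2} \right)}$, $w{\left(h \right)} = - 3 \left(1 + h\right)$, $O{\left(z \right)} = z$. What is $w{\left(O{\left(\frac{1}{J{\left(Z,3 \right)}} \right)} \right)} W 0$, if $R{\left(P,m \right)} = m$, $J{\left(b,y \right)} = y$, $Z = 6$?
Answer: $0$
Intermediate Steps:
$w{\left(h \right)} = -3 - 3 h$
$W = 0$ ($W = 0^{2} = 0$)
$w{\left(O{\left(\frac{1}{J{\left(Z,3 \right)}} \right)} \right)} W 0 = \left(-3 - \frac{3}{3}\right) 0 \cdot 0 = \left(-3 - 1\right) 0 \cdot 0 = \left(-4\right) 0 \cdot 0 = 0 \cdot 0 = 0$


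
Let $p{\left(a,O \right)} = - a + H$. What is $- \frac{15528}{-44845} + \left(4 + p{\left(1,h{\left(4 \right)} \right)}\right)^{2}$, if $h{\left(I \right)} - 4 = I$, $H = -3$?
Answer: $\frac{15528}{44845} \approx 0.34626$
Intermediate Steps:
$h{\left(I \right)} = 4 + I$
$p{\left(a,O \right)} = -3 - a$ ($p{\left(a,O \right)} = - a - 3 = -3 - a$)
$- \frac{15528}{-44845} + \left(4 + p{\left(1,h{\left(4 \right)} \right)}\right)^{2} = - \frac{15528}{-44845} + \left(4 - 4\right)^{2} = \left(-15528\right) \left(- \frac{1}{44845}\right) + \left(4 - 4\right)^{2} = \frac{15528}{44845} + \left(4 - 4\right)^{2} = \frac{15528}{44845} + 0^{2} = \frac{15528}{44845} + 0 = \frac{15528}{44845}$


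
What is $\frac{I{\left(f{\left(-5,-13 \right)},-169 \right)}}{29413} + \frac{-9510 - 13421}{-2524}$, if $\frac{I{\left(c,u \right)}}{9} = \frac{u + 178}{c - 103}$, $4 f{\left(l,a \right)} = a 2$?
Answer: $\frac{49236137423}{5419404076} \approx 9.0852$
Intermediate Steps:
$f{\left(l,a \right)} = \frac{a}{2}$ ($f{\left(l,a \right)} = \frac{a 2}{4} = \frac{2 a}{4} = \frac{a}{2}$)
$I{\left(c,u \right)} = \frac{9 \left(178 + u\right)}{-103 + c}$ ($I{\left(c,u \right)} = 9 \frac{u + 178}{c - 103} = 9 \frac{178 + u}{-103 + c} = \frac{9 \left(178 + u\right)}{-103 + c}$)
$\frac{I{\left(f{\left(-5,-13 \right)},-169 \right)}}{29413} + \frac{-9510 - 13421}{-2524} = \frac{9 \frac{1}{-103 + \frac{1}{2} \left(-13\right)} \left(178 - 169\right)}{29413} + \frac{-9510 - 13421}{-2524} = 9 \frac{1}{-103 - \frac{13}{2}} \cdot 9 \cdot \frac{1}{29413} - - \frac{22931}{2524} = 9 \frac{1}{- \frac{219}{2}} \cdot 9 \cdot \frac{1}{29413} + \frac{22931}{2524} = 9 \left(- \frac{2}{219}\right) 9 \cdot \frac{1}{29413} + \frac{22931}{2524} = \left(- \frac{54}{73}\right) \frac{1}{29413} + \frac{22931}{2524} = - \frac{54}{2147149} + \frac{22931}{2524} = \frac{49236137423}{5419404076}$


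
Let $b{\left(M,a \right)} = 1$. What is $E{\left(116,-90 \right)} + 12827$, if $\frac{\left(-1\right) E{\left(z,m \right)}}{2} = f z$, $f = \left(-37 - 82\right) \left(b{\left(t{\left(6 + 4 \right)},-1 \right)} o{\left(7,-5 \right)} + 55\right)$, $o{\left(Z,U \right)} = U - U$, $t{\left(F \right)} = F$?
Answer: $1531267$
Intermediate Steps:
$o{\left(Z,U \right)} = 0$
$f = -6545$ ($f = \left(-37 - 82\right) \left(1 \cdot 0 + 55\right) = - 119 \left(0 + 55\right) = \left(-119\right) 55 = -6545$)
$E{\left(z,m \right)} = 13090 z$ ($E{\left(z,m \right)} = - 2 \left(- 6545 z\right) = 13090 z$)
$E{\left(116,-90 \right)} + 12827 = 13090 \cdot 116 + 12827 = 1518440 + 12827 = 1531267$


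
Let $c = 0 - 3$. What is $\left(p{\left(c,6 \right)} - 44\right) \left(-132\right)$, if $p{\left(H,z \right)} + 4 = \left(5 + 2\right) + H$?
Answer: $5808$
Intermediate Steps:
$c = -3$ ($c = 0 - 3 = -3$)
$p{\left(H,z \right)} = 3 + H$ ($p{\left(H,z \right)} = -4 + \left(\left(5 + 2\right) + H\right) = -4 + \left(7 + H\right) = 3 + H$)
$\left(p{\left(c,6 \right)} - 44\right) \left(-132\right) = \left(\left(3 - 3\right) - 44\right) \left(-132\right) = \left(0 - 44\right) \left(-132\right) = \left(-44\right) \left(-132\right) = 5808$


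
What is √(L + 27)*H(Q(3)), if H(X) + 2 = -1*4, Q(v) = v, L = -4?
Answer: -6*√23 ≈ -28.775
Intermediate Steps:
H(X) = -6 (H(X) = -2 - 1*4 = -2 - 4 = -6)
√(L + 27)*H(Q(3)) = √(-4 + 27)*(-6) = √23*(-6) = -6*√23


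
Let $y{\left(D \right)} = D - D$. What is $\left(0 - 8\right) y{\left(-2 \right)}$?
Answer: $0$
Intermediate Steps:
$y{\left(D \right)} = 0$
$\left(0 - 8\right) y{\left(-2 \right)} = \left(0 - 8\right) 0 = \left(-8\right) 0 = 0$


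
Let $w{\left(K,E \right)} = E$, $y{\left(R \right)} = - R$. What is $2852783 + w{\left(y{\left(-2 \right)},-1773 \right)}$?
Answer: $2851010$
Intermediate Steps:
$2852783 + w{\left(y{\left(-2 \right)},-1773 \right)} = 2852783 - 1773 = 2851010$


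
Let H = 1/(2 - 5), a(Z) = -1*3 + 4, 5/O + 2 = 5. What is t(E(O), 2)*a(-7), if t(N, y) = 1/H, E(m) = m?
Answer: -3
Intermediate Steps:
O = 5/3 (O = 5/(-2 + 5) = 5/3 ≈ 1.6667)
a(Z) = 1 (a(Z) = -3 + 4 = 1)
H = -⅓ (H = 1/(-3) = -⅓ ≈ -0.33333)
t(N, y) = -3 (t(N, y) = 1/(-⅓) = -3)
t(E(O), 2)*a(-7) = -3*1 = -3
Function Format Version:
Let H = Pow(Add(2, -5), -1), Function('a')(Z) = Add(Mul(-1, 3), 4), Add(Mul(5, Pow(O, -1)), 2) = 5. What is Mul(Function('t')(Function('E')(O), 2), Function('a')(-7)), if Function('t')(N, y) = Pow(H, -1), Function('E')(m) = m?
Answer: -3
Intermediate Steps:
O = Rational(5, 3) (O = Mul(5, Pow(Add(-2, 5), -1)) = Mul(5, Pow(3, -1)) = Mul(5, Rational(1, 3)) = Rational(5, 3) ≈ 1.6667)
Function('a')(Z) = 1 (Function('a')(Z) = Add(-3, 4) = 1)
H = Rational(-1, 3) (H = Pow(-3, -1) = Rational(-1, 3) ≈ -0.33333)
Function('t')(N, y) = -3 (Function('t')(N, y) = Pow(Rational(-1, 3), -1) = -3)
Mul(Function('t')(Function('E')(O), 2), Function('a')(-7)) = Mul(-3, 1) = -3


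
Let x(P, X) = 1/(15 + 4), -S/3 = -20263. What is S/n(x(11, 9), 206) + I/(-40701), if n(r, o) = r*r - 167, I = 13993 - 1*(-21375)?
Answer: -895308680377/2453700486 ≈ -364.88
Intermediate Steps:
S = 60789 (S = -3*(-20263) = 60789)
I = 35368 (I = 13993 + 21375 = 35368)
x(P, X) = 1/19
n(r, o) = -167 + r² (n(r, o) = r² - 167 = -167 + r²)
S/n(x(11, 9), 206) + I/(-40701) = 60789/(-167 + (1/19)²) + 35368/(-40701) = 60789/(-167 + 1/361) + 35368*(-1/40701) = 60789/(-60286/361) - 35368/40701 = 60789*(-361/60286) - 35368/40701 = -21944829/60286 - 35368/40701 = -895308680377/2453700486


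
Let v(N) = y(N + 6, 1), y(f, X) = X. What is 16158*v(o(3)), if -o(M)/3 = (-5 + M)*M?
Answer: 16158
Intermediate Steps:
o(M) = -3*M*(-5 + M) (o(M) = -3*(-5 + M)*M = -3*M*(-5 + M))
v(N) = 1
16158*v(o(3)) = 16158*1 = 16158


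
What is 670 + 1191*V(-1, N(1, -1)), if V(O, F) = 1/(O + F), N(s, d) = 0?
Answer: -521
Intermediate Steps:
V(O, F) = 1/(F + O)
670 + 1191*V(-1, N(1, -1)) = 670 + 1191/(0 - 1) = 670 + 1191/(-1) = 670 + 1191*(-1) = 670 - 1191 = -521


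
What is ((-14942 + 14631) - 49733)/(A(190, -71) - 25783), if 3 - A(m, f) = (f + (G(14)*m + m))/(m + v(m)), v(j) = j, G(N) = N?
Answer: 19016720/9799179 ≈ 1.9406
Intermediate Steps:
A(m, f) = 3 - (f + 15*m)/(2*m) (A(m, f) = 3 - (f + (14*m + m))/(m + m) = 3 - (f + 15*m)/(2*m))
((-14942 + 14631) - 49733)/(A(190, -71) - 25783) = ((-14942 + 14631) - 49733)/((½)*(-1*(-71) - 9*190)/190 - 25783) = (-311 - 49733)/((½)*(1/190)*(71 - 1710) - 25783) = -50044/((½)*(1/190)*(-1639) - 25783) = -50044/(-1639/380 - 25783) = -50044/(-9799179/380) = -50044*(-380/9799179) = 19016720/9799179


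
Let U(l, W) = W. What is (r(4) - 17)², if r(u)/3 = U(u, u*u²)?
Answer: 30625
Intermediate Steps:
r(u) = 3*u³ (r(u) = 3*(u*u²) = 3*u³)
(r(4) - 17)² = (3*4³ - 17)² = (3*64 - 17)² = (192 - 17)² = 175² = 30625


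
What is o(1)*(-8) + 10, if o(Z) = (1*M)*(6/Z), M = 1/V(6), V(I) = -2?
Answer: 34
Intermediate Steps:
M = -½ (M = 1/(-2) = -½ ≈ -0.50000)
o(Z) = -3/Z (o(Z) = (1*(-½))*(6/Z) = -3/Z)
o(1)*(-8) + 10 = -3/1*(-8) + 10 = -3*1*(-8) + 10 = -3*(-8) + 10 = 24 + 10 = 34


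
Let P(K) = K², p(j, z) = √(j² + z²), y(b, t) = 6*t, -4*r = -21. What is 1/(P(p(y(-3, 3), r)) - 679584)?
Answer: -16/10867719 ≈ -1.4723e-6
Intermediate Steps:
r = 21/4 (r = -¼*(-21) = 21/4 ≈ 5.2500)
1/(P(p(y(-3, 3), r)) - 679584) = 1/((√((6*3)² + (21/4)²))² - 679584) = 1/((√(18² + 441/16))² - 679584) = 1/((√(324 + 441/16))² - 679584) = 1/((√(5625/16))² - 679584) = 1/((75/4)² - 679584) = 1/(5625/16 - 679584) = 1/(-10867719/16) = -16/10867719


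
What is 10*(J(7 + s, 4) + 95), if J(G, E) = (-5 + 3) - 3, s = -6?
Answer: 900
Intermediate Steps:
J(G, E) = -5 (J(G, E) = -2 - 3 = -5)
10*(J(7 + s, 4) + 95) = 10*(-5 + 95) = 10*90 = 900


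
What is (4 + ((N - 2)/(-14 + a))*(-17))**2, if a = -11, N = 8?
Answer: 40804/625 ≈ 65.286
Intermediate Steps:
(4 + ((N - 2)/(-14 + a))*(-17))**2 = (4 + ((8 - 2)/(-14 - 11))*(-17))**2 = (4 + (6/(-25))*(-17))**2 = (4 + (6*(-1/25))*(-17))**2 = (4 - 6/25*(-17))**2 = (4 + 102/25)**2 = (202/25)**2 = 40804/625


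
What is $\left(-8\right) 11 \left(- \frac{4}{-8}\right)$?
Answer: $-44$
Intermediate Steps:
$\left(-8\right) 11 \left(- \frac{4}{-8}\right) = - 88 \left(\left(-4\right) \left(- \frac{1}{8}\right)\right) = \left(-88\right) \frac{1}{2} = -44$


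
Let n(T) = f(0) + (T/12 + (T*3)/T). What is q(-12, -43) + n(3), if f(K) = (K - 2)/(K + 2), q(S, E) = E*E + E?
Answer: 7233/4 ≈ 1808.3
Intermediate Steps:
q(S, E) = E + E**2 (q(S, E) = E**2 + E = E + E**2)
f(K) = (-2 + K)/(2 + K)
n(T) = 2 + T/12 (n(T) = (-2 + 0)/(2 + 0) + (T/12 + (T*3)/T) = -2/2 + (T*(1/12) + (3*T)/T) = (1/2)*(-2) + (T/12 + 3) = -1 + (3 + T/12) = 2 + T/12)
q(-12, -43) + n(3) = -43*(1 - 43) + (2 + (1/12)*3) = -43*(-42) + (2 + 1/4) = 1806 + 9/4 = 7233/4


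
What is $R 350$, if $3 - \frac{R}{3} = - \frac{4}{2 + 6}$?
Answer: $3675$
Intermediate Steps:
$R = \frac{21}{2}$ ($R = 9 - 3 \left(- \frac{4}{2 + 6}\right) = 9 - 3 \left(- \frac{4}{8}\right) = 9 - 3 \left(\left(-4\right) \frac{1}{8}\right) = 9 - - \frac{3}{2} = 9 + \frac{3}{2} = \frac{21}{2} \approx 10.5$)
$R 350 = \frac{21}{2} \cdot 350 = 3675$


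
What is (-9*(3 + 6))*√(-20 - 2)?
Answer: -81*I*√22 ≈ -379.92*I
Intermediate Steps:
(-9*(3 + 6))*√(-20 - 2) = (-9*9)*√(-22) = (-9*9)*(I*√22) = -81*I*√22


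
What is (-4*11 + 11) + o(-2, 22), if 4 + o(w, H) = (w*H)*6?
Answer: -301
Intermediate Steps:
o(w, H) = -4 + 6*H*w (o(w, H) = -4 + (w*H)*6 = -4 + (H*w)*6 = -4 + 6*H*w)
(-4*11 + 11) + o(-2, 22) = (-4*11 + 11) + (-4 + 6*22*(-2)) = (-44 + 11) + (-4 - 264) = -33 - 268 = -301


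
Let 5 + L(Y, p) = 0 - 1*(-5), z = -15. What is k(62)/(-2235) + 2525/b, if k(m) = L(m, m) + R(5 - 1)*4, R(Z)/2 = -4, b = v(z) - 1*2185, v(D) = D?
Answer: -222919/196680 ≈ -1.1334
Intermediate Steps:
b = -2200 (b = -15 - 1*2185 = -15 - 2185 = -2200)
R(Z) = -8 (R(Z) = 2*(-4) = -8)
L(Y, p) = 0 (L(Y, p) = -5 + (0 - 1*(-5)) = -5 + (0 + 5) = -5 + 5 = 0)
k(m) = -32 (k(m) = 0 - 8*4 = 0 - 32 = -32)
k(62)/(-2235) + 2525/b = -32/(-2235) + 2525/(-2200) = -32*(-1/2235) + 2525*(-1/2200) = 32/2235 - 101/88 = -222919/196680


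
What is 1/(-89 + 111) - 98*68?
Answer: -146607/22 ≈ -6664.0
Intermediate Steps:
1/(-89 + 111) - 98*68 = 1/22 - 6664 = -146607/22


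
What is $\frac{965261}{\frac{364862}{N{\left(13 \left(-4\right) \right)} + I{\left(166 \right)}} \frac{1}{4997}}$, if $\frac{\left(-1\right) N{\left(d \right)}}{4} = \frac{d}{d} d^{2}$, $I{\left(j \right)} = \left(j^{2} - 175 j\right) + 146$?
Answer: $- \frac{29335974857794}{182431} \approx -1.6081 \cdot 10^{8}$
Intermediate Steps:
$I{\left(j \right)} = 146 + j^{2} - 175 j$
$N{\left(d \right)} = - 4 d^{2}$ ($N{\left(d \right)} = - 4 \frac{d}{d} d^{2} = - 4 \cdot 1 d^{2} = - 4 d^{2}$)
$\frac{965261}{\frac{364862}{N{\left(13 \left(-4\right) \right)} + I{\left(166 \right)}} \frac{1}{4997}} = \frac{965261}{\frac{364862}{- 4 \left(13 \left(-4\right)\right)^{2} + \left(146 + 166^{2} - 29050\right)} \frac{1}{4997}} = \frac{965261}{\frac{364862}{- 4 \left(-52\right)^{2} + \left(146 + 27556 - 29050\right)} \frac{1}{4997}} = \frac{965261}{\frac{364862}{\left(-4\right) 2704 - 1348} \cdot \frac{1}{4997}} = \frac{965261}{\frac{364862}{-10816 - 1348} \cdot \frac{1}{4997}} = \frac{965261}{\frac{364862}{-12164} \cdot \frac{1}{4997}} = \frac{965261}{364862 \left(- \frac{1}{12164}\right) \frac{1}{4997}} = \frac{965261}{\left(- \frac{182431}{6082}\right) \frac{1}{4997}} = \frac{965261}{- \frac{182431}{30391754}} = 965261 \left(- \frac{30391754}{182431}\right) = - \frac{29335974857794}{182431}$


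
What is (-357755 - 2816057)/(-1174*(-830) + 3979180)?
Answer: -793453/1238400 ≈ -0.64071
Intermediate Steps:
(-357755 - 2816057)/(-1174*(-830) + 3979180) = -3173812/(974420 + 3979180) = -3173812/4953600 = -3173812*1/4953600 = -793453/1238400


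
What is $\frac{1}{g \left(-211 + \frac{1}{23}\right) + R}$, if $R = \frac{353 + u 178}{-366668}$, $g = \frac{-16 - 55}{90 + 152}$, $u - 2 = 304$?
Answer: $\frac{1020437044}{63004529485} \approx 0.016196$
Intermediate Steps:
$u = 306$ ($u = 2 + 304 = 306$)
$g = - \frac{71}{242} \approx -0.29339$
$R = - \frac{54821}{366668}$ ($R = \frac{353 + 306 \cdot 178}{-366668} = \left(353 + 54468\right) \left(- \frac{1}{366668}\right) = 54821 \left(- \frac{1}{366668}\right) = - \frac{54821}{366668} \approx -0.14951$)
$\frac{1}{g \left(-211 + \frac{1}{23}\right) + R} = \frac{1}{- \frac{71 \left(-211 + \frac{1}{23}\right)}{242} - \frac{54821}{366668}} = \frac{1}{\left(- \frac{71}{242}\right) \left(- \frac{4852}{23}\right) - \frac{54821}{366668}} = \frac{1}{\frac{172246}{2783} - \frac{54821}{366668}} = \frac{1}{\frac{63004529485}{1020437044}} = \frac{1020437044}{63004529485}$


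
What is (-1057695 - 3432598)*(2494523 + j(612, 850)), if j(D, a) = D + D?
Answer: -11206635283871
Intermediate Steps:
j(D, a) = 2*D
(-1057695 - 3432598)*(2494523 + j(612, 850)) = (-1057695 - 3432598)*(2494523 + 2*612) = -4490293*(2494523 + 1224) = -4490293*2495747 = -11206635283871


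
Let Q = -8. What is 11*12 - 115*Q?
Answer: 1052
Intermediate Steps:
11*12 - 115*Q = 11*12 - 115*(-8) = 132 + 920 = 1052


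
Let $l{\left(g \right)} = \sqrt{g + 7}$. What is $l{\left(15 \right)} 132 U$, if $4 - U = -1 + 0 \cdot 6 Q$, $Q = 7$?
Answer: $660 \sqrt{22} \approx 3095.7$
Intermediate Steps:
$l{\left(g \right)} = \sqrt{7 + g}$
$U = 5$ ($U = 4 - \left(-1 + 0 \cdot 6 \cdot 7\right) = 4 - \left(-1 + 0 \cdot 7\right) = 4 - \left(-1 + 0\right) = 4 - -1 = 4 + 1 = 5$)
$l{\left(15 \right)} 132 U = \sqrt{7 + 15} \cdot 132 \cdot 5 = \sqrt{22} \cdot 132 \cdot 5 = 132 \sqrt{22} \cdot 5 = 660 \sqrt{22}$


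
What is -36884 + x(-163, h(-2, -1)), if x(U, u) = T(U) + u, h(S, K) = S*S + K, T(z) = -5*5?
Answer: -36906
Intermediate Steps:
T(z) = -25
h(S, K) = K + S² (h(S, K) = S² + K = K + S²)
x(U, u) = -25 + u
-36884 + x(-163, h(-2, -1)) = -36884 + (-25 + (-1 + (-2)²)) = -36884 + (-25 + (-1 + 4)) = -36884 + (-25 + 3) = -36884 - 22 = -36906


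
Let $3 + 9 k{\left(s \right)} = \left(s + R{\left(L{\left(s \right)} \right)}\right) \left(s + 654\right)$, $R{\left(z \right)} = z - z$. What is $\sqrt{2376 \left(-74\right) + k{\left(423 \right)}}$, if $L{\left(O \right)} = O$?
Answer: $\frac{8 i \sqrt{17607}}{3} \approx 353.84 i$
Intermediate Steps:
$R{\left(z \right)} = 0$
$k{\left(s \right)} = - \frac{1}{3} + \frac{s \left(654 + s\right)}{9}$ ($k{\left(s \right)} = - \frac{1}{3} + \frac{\left(s + 0\right) \left(s + 654\right)}{9} = - \frac{1}{3} + \frac{s \left(654 + s\right)}{9}$)
$\sqrt{2376 \left(-74\right) + k{\left(423 \right)}} = \sqrt{2376 \left(-74\right) + \left(- \frac{1}{3} + \frac{423^{2}}{9} + \frac{218}{3} \cdot 423\right)} = \sqrt{-175824 + \left(- \frac{1}{3} + \frac{1}{9} \cdot 178929 + 30738\right)} = \sqrt{-175824 + \left(- \frac{1}{3} + 19881 + 30738\right)} = \sqrt{-175824 + \frac{151856}{3}} = \sqrt{- \frac{375616}{3}} = \frac{8 i \sqrt{17607}}{3}$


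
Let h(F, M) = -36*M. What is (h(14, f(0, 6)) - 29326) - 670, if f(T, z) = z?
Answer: -30212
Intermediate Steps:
(h(14, f(0, 6)) - 29326) - 670 = (-36*6 - 29326) - 670 = (-216 - 29326) - 670 = -29542 - 670 = -30212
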